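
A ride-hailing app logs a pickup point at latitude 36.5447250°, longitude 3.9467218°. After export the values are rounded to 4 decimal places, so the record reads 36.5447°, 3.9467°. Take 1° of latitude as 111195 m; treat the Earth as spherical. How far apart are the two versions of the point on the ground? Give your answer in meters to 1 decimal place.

3.4 meters

Δlat = 36.5447250 − 36.5447 = +0.0000250°; Δlon = 3.9467218 − 3.9467 = +0.0000218°.
N–S: 0.0000250° × 111195 m/° = 2.77988 m.
E–W at 36.5447°: 0.0000218° × 111195 × cos 36.5447° = 0.0000218 × 111195 × 0.8034 ≈ 1.94746 m.
Hypotenuse of the two orthogonal shifts: √(2.77988² + 1.94746²) = 3.39416 m.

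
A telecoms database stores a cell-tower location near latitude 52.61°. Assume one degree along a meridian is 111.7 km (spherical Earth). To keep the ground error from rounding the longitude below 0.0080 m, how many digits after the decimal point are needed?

At 52.61° one degree of longitude covers 111700 × cos 52.61° ≈ 111700 × 0.6072 ≈ 67828.4 m.
N decimal places → at most half a unit in the last place, 0.5 × 10⁻ᴺ° = 67828.4/2 × 10⁻ᴺ m.
Setting 33914.2 × 10⁻ᴺ ≤ 0.0080 gives 10ᴺ ≥ 4.239e+06, i.e. N ≥ 6.63.
N = 6 would give 0.0339 m (too coarse); N = 7 gives 0.00339 m ≤ 0.0080 m.

7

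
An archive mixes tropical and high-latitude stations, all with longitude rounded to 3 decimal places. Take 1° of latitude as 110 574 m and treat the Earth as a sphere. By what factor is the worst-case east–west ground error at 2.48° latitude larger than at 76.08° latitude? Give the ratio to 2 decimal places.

4.15

Rounding to 3 decimal places leaves the longitude within ±0.0005° of the true value.
Error at 2.48° = 0.0005° × 110574 × cos 2.48° ≈ 55.287 × 0.9991 = 55.235 m.
At 76.08°: 0.0005° × 110574 × cos 76.08° = 0.0005 × 110574 × 0.2406 ≈ 13.3 m.
The ratio reduces to cos 2.48° / cos 76.08° = 0.9991/0.2406 ≈ 4.1530.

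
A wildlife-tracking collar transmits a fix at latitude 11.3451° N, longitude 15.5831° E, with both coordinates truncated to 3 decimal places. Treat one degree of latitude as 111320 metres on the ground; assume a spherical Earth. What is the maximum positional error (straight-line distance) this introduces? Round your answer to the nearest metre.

156 metres

Truncating at 3 decimal places can drop up to a full unit in the last place, so each coordinate may be off by as much as 0.001°.
North–south component: 0.001° × 111320 = 111.32 m.
East–west component at 11.3451°: 0.001° × 111320 × cos 11.3451° ≈ 0.001 × 109145 ≈ 109.145 m.
Worst case both components are at the extreme and orthogonal: √(111.32² + 109.145²) ≈ 155.9 m.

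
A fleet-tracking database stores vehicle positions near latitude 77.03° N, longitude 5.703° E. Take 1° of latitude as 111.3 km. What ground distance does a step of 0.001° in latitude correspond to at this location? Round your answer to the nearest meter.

111 meters

Along a meridian 0.001° is 0.001 × 111300 = 111.3 m.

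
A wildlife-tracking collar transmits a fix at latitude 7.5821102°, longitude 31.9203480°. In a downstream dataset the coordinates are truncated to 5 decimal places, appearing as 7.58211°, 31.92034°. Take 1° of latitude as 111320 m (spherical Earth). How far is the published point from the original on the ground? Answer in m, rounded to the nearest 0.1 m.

0.9 m

Δlat = 7.5821102 − 7.58211 = +0.0000002°; Δlon = 31.9203480 − 31.92034 = +0.0000080°.
N–S: 0.0000002° × 111320 m/° = 0.022264 m.
East–west at this latitude: 0.0000080° × 111320 × cos 7.58211° ≈ 0.0000080 × 110347 = 0.882774 m.
Hypotenuse of the two orthogonal shifts: √(0.022264² + 0.882774²) = 0.883054 m.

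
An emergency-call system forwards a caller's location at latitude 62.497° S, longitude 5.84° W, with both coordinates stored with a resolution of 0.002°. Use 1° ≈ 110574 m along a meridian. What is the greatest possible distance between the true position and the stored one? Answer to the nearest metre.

122 metres

With a 0.002° grid the true value lies within half a step, ±0.002°/2 = ±0.001°, of the stored one.
N–S: 0.001° × 110574 m/° = 110.574 m.
E–W at 62.497°: 0.001° × 110574 × cos 62.497° = 0.001 × 110574 × 0.4618 ≈ 51.0625 m.
The two errors are perpendicular, so the maximum displacement is √(110.574² + 51.0625²) ≈ 121.795 m.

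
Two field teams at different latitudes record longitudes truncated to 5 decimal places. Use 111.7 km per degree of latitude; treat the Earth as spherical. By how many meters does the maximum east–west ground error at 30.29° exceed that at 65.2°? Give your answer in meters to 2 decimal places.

Truncating at 5 decimal places can drop up to a full unit in the last place, so the longitude may be off by as much as 1e-05°.
At 30.29°: 1e-05° × 111700 × cos 30.29° = 1e-05 × 111700 × 0.8635 ≈ 0.96451 m.
At 65.2°: 1e-05° × 111700 × cos 65.2° = 1e-05 × 111700 × 0.4195 ≈ 0.46853 m.
Difference: 0.96451 − 0.46853 = 0.49598 m.

0.50 meters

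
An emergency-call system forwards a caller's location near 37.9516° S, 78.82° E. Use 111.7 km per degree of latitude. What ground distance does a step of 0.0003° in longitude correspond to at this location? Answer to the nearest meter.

26 meters

At 37.9516° a degree of longitude is 111700 × cos 37.9516° ≈ 88078.9 m, so 0.0003° corresponds to 26.4237 m.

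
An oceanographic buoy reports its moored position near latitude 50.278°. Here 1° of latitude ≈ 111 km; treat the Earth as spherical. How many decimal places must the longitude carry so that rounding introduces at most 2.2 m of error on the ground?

5

At 50.278° one degree of longitude covers 111000 × cos 50.278° ≈ 111000 × 0.6391 ≈ 70936 m.
Rounding to N decimal places gives at most 0.5 × 10⁻ᴺ degrees of error, i.e. 0.5 × 10⁻ᴺ × 70936 m.
Need 0.5 × 70936 × 10⁻ᴺ ≤ 2.2 → 10⁻ᴺ ≤ 6.203e-05, so N ≥ 4.21.
At 4 places the error can reach 3.55 m, but 5 places keeps it to 0.355 m.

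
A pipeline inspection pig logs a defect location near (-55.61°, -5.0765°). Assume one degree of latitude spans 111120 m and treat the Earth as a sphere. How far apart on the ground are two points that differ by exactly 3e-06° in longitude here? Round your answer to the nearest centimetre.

One degree of longitude here spans 111120 × cos 55.61° = 111120 × 0.5648 ≈ 62763.1 m; 3e-06° of that is 0.188289 m.
That is 0.188289 m = 18.829 cm.

19 centimetres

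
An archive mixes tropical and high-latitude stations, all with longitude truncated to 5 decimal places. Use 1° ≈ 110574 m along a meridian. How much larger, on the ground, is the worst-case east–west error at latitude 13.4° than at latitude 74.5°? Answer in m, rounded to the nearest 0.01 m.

0.78 m

Truncating at 5 decimal places can drop up to a full unit in the last place, so the longitude may be off by as much as 1e-05°.
At 13.4°: 1e-05° × 110574 × cos 13.4° = 1e-05 × 110574 × 0.9728 ≈ 1.0756 m.
Error at 74.5° = 1e-05° × 110574 × cos 74.5° ≈ 1.1057 × 0.2672 = 0.2955 m.
So the lower-latitude error exceeds the higher by 1.0756 − 0.2955 = 0.78014 m.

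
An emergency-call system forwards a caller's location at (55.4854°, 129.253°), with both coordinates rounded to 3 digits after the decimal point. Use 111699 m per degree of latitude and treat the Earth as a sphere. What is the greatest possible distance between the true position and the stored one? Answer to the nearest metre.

64 metres

Rounding to 3 decimal places leaves each coordinate within ±0.0005° of the true value.
N–S: 0.0005° × 111699 m/° = 55.8495 m.
East–west component at 55.4854°: 0.0005° × 111699 × cos 55.4854° ≈ 0.0005 × 63290.5 ≈ 31.6452 m.
Worst case both components are at the extreme and orthogonal: √(55.8495² + 31.6452²) ≈ 64.1918 m.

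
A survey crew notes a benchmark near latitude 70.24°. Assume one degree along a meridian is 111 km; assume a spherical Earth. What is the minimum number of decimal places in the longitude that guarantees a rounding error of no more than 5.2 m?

At 70.24° one degree of longitude covers 111000 × cos 70.24° ≈ 111000 × 0.3381 ≈ 37527 m.
With N decimal places the half-ulp bound is 0.5·10⁻ᴺ°, or 0.5·10⁻ᴺ × 37527 m on the ground.
Setting 18763.5 × 10⁻ᴺ ≤ 5.2 gives 10ᴺ ≥ 3608, i.e. N ≥ 3.56.
So 4 decimal places suffice (1.88 m); 3 would allow up to 18.8 m.

4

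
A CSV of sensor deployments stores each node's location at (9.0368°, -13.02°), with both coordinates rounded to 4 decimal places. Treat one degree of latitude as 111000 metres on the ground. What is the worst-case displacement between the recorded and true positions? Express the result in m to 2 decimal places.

7.80 m

Rounding to 4 decimal places leaves each coordinate within ±5e-05° of the true value.
N–S: 5e-05° × 111000 m/° = 5.55 m.
East–west component at 9.0368°: 5e-05° × 111000 × cos 9.0368° ≈ 5e-05 × 109622 ≈ 5.48111 m.
The two errors are perpendicular, so the maximum displacement is √(5.55² + 5.48111²) ≈ 7.80033 m.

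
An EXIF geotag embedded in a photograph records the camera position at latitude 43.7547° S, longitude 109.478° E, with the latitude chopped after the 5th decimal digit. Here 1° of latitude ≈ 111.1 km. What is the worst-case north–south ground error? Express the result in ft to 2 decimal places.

Truncating at 5 decimal places can drop up to a full unit in the last place, so the latitude may be off by as much as 1e-05°.
So the N–S error is at most 1e-05 × 111100 = 1.111 m.
Converting: 1.111 m × 3.2808 ft/m ≈ 3.645 ft.

3.65 ft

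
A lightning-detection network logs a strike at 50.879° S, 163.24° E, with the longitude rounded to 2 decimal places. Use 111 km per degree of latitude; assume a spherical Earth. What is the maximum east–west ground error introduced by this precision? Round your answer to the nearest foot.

Rounding to 2 decimal places leaves the longitude within ±0.005° of the true value.
Parallels shrink by cos φ, so at 50.879° a degree of longitude is 111000 × 0.6310 ≈ 70036.6 m.
East–west error: 0.005° × 70036.6 m/° ≈ 350.183 m.
In feet: 350.183 m ÷ 0.3048 ≈ 1148.9 ft.

1149 feet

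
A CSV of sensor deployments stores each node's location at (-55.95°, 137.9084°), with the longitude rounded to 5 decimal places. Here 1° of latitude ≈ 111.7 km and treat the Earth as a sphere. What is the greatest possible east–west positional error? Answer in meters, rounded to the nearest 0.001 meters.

Rounding to 5 decimal places leaves the longitude within ±5e-06° of the true value.
At latitude 55.95° a degree of longitude spans 111700 m × cos 55.95° = 111700 × 0.5599 ≈ 62542.6 m.
East–west error: 5e-06° × 62542.6 m/° ≈ 0.312713 m.

0.313 meters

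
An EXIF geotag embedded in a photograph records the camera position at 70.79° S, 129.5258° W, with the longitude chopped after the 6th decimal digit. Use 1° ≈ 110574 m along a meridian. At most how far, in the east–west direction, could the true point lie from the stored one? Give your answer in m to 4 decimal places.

Truncating at 6 decimal places can drop up to a full unit in the last place, so the longitude may be off by as much as 1e-06°.
Parallels shrink by cos φ, so at 70.79° a degree of longitude is 110574 × 0.3290 ≈ 36382.3 m.
So at most 1e-06° × 36382.3 ≈ 0.0363823 m east–west.

0.0364 m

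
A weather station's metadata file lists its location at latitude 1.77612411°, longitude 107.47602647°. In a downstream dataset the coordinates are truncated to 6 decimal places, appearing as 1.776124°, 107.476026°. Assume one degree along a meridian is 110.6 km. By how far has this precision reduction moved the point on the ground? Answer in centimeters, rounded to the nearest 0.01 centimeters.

5.34 centimeters

The latitude changed by +0.00000011° and the longitude by +0.00000047°.
North–south shift: 0.00000011 × 110600 = 0.012166 m.
E–W at 1.77612°: 0.00000047° × 110600 × cos 1.77612° = 0.00000047 × 110600 × 0.9995 ≈ 0.051957 m.
Combined displacement = (0.012166² + 0.051957²)^½ ≈ 0.0533624 m.
That is 0.0533624 m = 5.3362 cm.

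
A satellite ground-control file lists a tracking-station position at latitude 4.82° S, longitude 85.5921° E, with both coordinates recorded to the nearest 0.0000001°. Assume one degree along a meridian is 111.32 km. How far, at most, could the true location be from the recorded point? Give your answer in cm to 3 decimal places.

Rounding to 7 decimal places leaves each coordinate within ±5e-08° of the true value.
North–south component: 5e-08° × 111320 = 0.005566 m.
Longitude error → 5e-08 × 111320 × cos 4.82° = 5e-08 × 111320 × 0.9965 ≈ 0.00554632 m.
Combining orthogonally: (0.005566² + 0.00554632²)^½ ≈ 0.00785761 m.
That is 0.00785761 m = 0.78576 cm.

0.786 cm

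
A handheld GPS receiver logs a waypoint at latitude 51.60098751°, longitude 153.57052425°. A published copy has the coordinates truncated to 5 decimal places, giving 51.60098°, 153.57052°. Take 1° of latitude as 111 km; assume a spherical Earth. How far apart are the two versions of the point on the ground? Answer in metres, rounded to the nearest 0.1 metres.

0.9 metres

The latitude changed by +0.00000751° and the longitude by +0.00000425°.
N–S: 0.00000751° × 111000 m/° = 0.83361 m.
E–W at 51.601°: 0.00000425° × 111000 × cos 51.601° = 0.00000425 × 111000 × 0.6211 ≈ 0.29302 m.
Hypotenuse of the two orthogonal shifts: √(0.83361² + 0.29302²) = 0.88361 m.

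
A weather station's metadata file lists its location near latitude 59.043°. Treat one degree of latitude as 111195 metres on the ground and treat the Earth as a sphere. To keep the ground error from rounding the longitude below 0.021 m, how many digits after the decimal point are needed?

7 decimal places

At 59.043° one degree of longitude covers 111195 × cos 59.043° ≈ 111195 × 0.5144 ≈ 57198.1 m.
Rounding to N decimal places gives at most 0.5 × 10⁻ᴺ degrees of error, i.e. 0.5 × 10⁻ᴺ × 57198.1 m.
Setting 28599.1 × 10⁻ᴺ ≤ 0.021 gives 10ᴺ ≥ 1.362e+06, i.e. N ≥ 6.13.
N = 6 would give 0.0286 m (too coarse); N = 7 gives 0.00286 m ≤ 0.021 m.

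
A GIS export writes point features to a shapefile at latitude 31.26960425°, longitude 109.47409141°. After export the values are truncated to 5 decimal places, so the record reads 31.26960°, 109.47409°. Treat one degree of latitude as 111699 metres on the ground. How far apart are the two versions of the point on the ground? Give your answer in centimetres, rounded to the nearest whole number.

49 centimetres

The latitude changed by +0.00000425° and the longitude by +0.00000141°.
N–S: 0.00000425° × 111699 m/° = 0.474721 m.
E–W at 31.2696°: 0.00000141° × 111699 × cos 31.2696° = 0.00000141 × 111699 × 0.8547 ≈ 0.134617 m.
Combined displacement = (0.474721² + 0.134617²)^½ ≈ 0.493438 m.
That is 0.493438 m = 49.344 cm.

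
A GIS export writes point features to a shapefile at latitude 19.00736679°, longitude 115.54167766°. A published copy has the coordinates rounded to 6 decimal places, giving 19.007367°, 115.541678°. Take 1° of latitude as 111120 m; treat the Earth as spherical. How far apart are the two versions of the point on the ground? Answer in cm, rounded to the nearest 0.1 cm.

The latitude changed by -0.00000021° and the longitude by -0.00000034°.
N–S: -0.00000021° × 111120 m/° = -0.0233352 m.
E–W at 19.0074°: -0.00000034° × 111120 × cos 19.0074° = -0.00000034 × 111120 × 0.9455 ≈ -0.0357209 m.
Hypotenuse of the two orthogonal shifts: √(0.0233352² + 0.0357209²) = 0.0426675 m.
That is 0.0426675 m = 4.2667 cm.

4.3 cm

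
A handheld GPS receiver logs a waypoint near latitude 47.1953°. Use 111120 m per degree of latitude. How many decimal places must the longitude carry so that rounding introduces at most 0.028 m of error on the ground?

At 47.1953° one degree of longitude covers 111120 × cos 47.1953° ≈ 111120 × 0.6795 ≈ 75506.2 m.
Rounding to N decimal places gives at most 0.5 × 10⁻ᴺ degrees of error, i.e. 0.5 × 10⁻ᴺ × 75506.2 m.
Setting 37753.1 × 10⁻ᴺ ≤ 0.028 gives 10ᴺ ≥ 1.348e+06, i.e. N ≥ 6.13.
So 7 decimal places suffice (0.00378 m); 6 would allow up to 0.0378 m.

7 decimal places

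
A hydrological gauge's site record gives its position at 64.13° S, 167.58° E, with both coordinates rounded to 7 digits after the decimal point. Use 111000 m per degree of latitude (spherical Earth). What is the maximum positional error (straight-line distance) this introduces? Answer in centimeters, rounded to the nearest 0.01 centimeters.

Rounding to 7 decimal places leaves each coordinate within ±5e-08° of the true value.
N–S: 5e-08° × 111000 m/° = 0.00555 m.
E–W at 64.13°: 5e-08° × 111000 × cos 64.13° = 5e-08 × 111000 × 0.4363 ≈ 0.00242164 m.
The two errors are perpendicular, so the maximum displacement is √(0.00555² + 0.00242164²) ≈ 0.00605531 m.
That is 0.00605531 m = 0.60553 cm.

0.61 centimeters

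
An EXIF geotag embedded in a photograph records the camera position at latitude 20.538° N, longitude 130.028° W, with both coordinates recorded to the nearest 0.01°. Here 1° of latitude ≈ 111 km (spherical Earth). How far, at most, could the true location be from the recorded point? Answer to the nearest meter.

760 meters

Rounding to 2 decimal places leaves each coordinate within ±0.005° of the true value.
N–S: 0.005° × 111000 m/° = 555 m.
Longitude error → 0.005 × 111000 × cos 20.538° = 0.005 × 111000 × 0.9364 ≈ 519.724 m.
The two errors are perpendicular, so the maximum displacement is √(555² + 519.724²) ≈ 760.354 m.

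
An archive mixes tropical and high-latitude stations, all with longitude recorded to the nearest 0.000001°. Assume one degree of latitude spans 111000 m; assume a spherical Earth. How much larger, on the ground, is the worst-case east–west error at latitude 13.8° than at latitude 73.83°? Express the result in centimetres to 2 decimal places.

Rounding to 6 decimal places leaves the longitude within ±5e-07° of the true value.
Error at 13.8° = 5e-07° × 111000 × cos 13.8° ≈ 0.0555 × 0.9711 = 0.053898 m.
At 73.83°: 5e-07° × 111000 × cos 73.83° = 5e-07 × 111000 × 0.2785 ≈ 0.015456 m.
Difference: 0.053898 − 0.015456 = 0.038442 m.
That is 0.0384419 m = 3.8442 cm.

3.84 centimetres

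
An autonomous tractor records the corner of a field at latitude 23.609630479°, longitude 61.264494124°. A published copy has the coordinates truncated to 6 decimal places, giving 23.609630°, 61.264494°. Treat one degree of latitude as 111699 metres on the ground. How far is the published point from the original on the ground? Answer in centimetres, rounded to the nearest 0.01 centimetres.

The latitude changed by +0.000000479° and the longitude by +0.000000124°.
N–S: 0.000000479° × 111699 m/° = 0.0535038 m.
E–W at 23.6096°: 0.000000124° × 111699 × cos 23.6096° = 0.000000124 × 111699 × 0.9163 ≈ 0.0126913 m.
Hypotenuse of the two orthogonal shifts: √(0.0535038² + 0.0126913²) = 0.0549884 m.
That is 0.0549884 m = 5.4988 cm.

5.50 centimetres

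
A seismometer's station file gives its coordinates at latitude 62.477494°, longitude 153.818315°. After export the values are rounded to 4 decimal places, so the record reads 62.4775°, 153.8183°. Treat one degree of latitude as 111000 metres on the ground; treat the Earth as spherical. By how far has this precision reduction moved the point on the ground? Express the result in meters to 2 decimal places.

1.02 meters

Δlat = 62.477494 − 62.4775 = -0.000006°; Δlon = 153.818315 − 153.8183 = +0.000015°.
N–S: -0.000006° × 111000 m/° = -0.666 m.
E–W at 62.4775°: 0.000015° × 111000 × cos 62.4775° = 0.000015 × 111000 × 0.4621 ≈ 0.769391 m.
Distance: √(0.666² + 0.769391²) ≈ 1.0176 m.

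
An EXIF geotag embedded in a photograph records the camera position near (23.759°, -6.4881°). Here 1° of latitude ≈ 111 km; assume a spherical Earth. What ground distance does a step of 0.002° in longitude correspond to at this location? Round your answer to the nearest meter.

At 23.759° a degree of longitude is 111000 × cos 23.759° ≈ 101593 m, so 0.002° corresponds to 203.185 m.

203 meters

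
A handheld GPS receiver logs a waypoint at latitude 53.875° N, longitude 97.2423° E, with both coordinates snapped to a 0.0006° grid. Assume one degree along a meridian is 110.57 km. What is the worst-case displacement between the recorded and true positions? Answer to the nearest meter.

39 meters

With a 0.0006° grid the true value lies within half a step, ±0.0006°/2 = ±0.0003°, of the stored one.
North–south component: 0.0003° × 110570 = 33.171 m.
E–W at 53.875°: 0.0003° × 110570 × cos 53.875° = 0.0003 × 110570 × 0.5895 ≈ 19.5559 m.
Worst case both components are at the extreme and orthogonal: √(33.171² + 19.5559²) ≈ 38.5065 m.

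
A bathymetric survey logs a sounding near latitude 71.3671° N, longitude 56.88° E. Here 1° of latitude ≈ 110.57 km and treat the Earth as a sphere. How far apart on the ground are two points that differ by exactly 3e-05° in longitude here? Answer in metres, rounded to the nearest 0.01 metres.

1.06 metres

At 71.3671° a degree of longitude is 110570 × cos 71.3671° ≈ 35327.5 m, so 3e-05° corresponds to 1.05982 m.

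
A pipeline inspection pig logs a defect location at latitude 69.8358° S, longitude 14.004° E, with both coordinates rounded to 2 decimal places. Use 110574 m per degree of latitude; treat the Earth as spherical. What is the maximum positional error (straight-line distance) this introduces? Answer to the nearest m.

Rounding to 2 decimal places leaves each coordinate within ±0.005° of the true value.
Latitude error → 0.005 × 110574 = 552.87 m along the meridian.
Longitude error → 0.005 × 110574 × cos 69.8358° = 0.005 × 110574 × 0.3447 ≈ 190.581 m.
The two errors are perpendicular, so the maximum displacement is √(552.87² + 190.581²) ≈ 584.796 m.

585 m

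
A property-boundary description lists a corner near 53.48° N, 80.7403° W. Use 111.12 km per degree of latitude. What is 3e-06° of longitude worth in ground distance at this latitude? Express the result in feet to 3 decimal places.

0.651 feet

3e-06° of longitude at 53.48° is 3e-06 × 111120 × cos 53.48° ≈ 3e-06 × 66127.9 = 0.198384 m.
In feet: 0.198384 m ÷ 0.3048 ≈ 0.65087 ft.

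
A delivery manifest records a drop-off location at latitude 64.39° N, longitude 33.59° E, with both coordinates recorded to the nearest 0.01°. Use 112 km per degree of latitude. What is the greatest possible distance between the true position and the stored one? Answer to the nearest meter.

610 meters

Rounding to 2 decimal places leaves each coordinate within ±0.005° of the true value.
North–south component: 0.005° × 112000 = 560 m.
E–W at 64.39°: 0.005° × 112000 × cos 64.39° = 0.005 × 112000 × 0.4322 ≈ 242.056 m.
The two errors are perpendicular, so the maximum displacement is √(560² + 242.056²) ≈ 610.075 m.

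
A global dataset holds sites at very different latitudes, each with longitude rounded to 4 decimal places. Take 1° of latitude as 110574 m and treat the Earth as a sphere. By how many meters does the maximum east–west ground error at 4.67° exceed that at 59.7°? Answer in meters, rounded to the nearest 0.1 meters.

Rounding to 4 decimal places leaves the longitude within ±5e-05° of the true value.
Error at 4.67° = 5e-05° × 110574 × cos 4.67° ≈ 5.5287 × 0.9967 = 5.5103 m.
Error at 59.7° = 5e-05° × 110574 × cos 59.7° ≈ 5.5287 × 0.5045 = 2.7894 m.
So the lower-latitude error exceeds the higher by 5.5103 − 2.7894 = 2.721 m.

2.7 meters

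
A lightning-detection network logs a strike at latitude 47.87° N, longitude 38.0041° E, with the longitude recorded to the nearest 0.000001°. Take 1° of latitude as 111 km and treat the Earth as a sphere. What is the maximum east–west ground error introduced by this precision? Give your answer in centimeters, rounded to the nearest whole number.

Rounding to 6 decimal places leaves the longitude within ±5e-07° of the true value.
At latitude 47.87° a degree of longitude spans 111000 m × cos 47.87° = 111000 × 0.6708 ≈ 74460.5 m.
Maximum E–W displacement: 5e-07 × 74460.5 = 0.0372302 m.
That is 0.0372302 m = 3.723 cm.

4 centimeters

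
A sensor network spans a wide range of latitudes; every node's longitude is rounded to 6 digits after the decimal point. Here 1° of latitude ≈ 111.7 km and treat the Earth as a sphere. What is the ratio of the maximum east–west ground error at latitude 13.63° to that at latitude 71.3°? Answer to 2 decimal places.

3.03

Rounding to 6 decimal places leaves the longitude within ±5e-07° of the true value.
Error at 13.63° = 5e-07° × 111700 × cos 13.63° ≈ 0.05585 × 0.9718 = 0.054277 m.
Error at 71.3° = 5e-07° × 111700 × cos 71.3° ≈ 0.05585 × 0.3206 = 0.017906 m.
The ratio reduces to cos 13.63° / cos 71.3° = 0.9718/0.3206 ≈ 3.0312.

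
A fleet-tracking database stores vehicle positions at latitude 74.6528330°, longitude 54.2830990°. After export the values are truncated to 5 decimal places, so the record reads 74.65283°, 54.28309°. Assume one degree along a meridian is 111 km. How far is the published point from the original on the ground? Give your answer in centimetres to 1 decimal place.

Δlat = 74.6528330 − 74.65283 = +0.0000030°; Δlon = 54.2830990 − 54.28309 = +0.0000090°.
N–S: 0.0000030° × 111000 m/° = 0.333 m.
E–W at 74.6528°: 0.0000090° × 111000 × cos 74.6528° = 0.0000090 × 111000 × 0.2647 ≈ 0.264402 m.
Distance: √(0.333² + 0.264402²) ≈ 0.425203 m.
That is 0.425203 m = 42.52 cm.

42.5 centimetres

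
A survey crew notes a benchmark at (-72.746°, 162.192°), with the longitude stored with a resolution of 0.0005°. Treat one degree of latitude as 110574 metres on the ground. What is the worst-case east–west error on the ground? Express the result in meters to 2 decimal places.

With a 0.0005° grid the true value lies within half a step, ±0.0005°/2 = ±0.00025°, of the stored one.
One degree of longitude at 72.746° is 110574 × cos 72.746° ≈ 110574 × 0.2966 = 32797.2 m.
Maximum E–W displacement: 0.00025 × 32797.2 = 8.19929 m.

8.20 meters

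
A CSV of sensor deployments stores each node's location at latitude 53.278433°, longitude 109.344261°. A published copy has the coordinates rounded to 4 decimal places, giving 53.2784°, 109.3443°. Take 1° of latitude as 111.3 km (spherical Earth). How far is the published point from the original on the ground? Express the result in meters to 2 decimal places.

4.50 meters

The latitude changed by +0.000033° and the longitude by -0.000039°.
N–S: 0.000033° × 111300 m/° = 3.6729 m.
East–west at this latitude: -0.000039° × 111300 × cos 53.2784° ≈ -0.000039 × 66549.3 = -2.59542 m.
Distance: √(3.6729² + 2.59542²) ≈ 4.49738 m.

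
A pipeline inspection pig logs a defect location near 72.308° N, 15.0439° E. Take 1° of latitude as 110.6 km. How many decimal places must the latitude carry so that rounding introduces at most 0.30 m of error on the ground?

6 decimal places

One degree of latitude covers 110600 m.
With N decimal places the half-ulp bound is 0.5·10⁻ᴺ°, or 0.5·10⁻ᴺ × 110600 m on the ground.
Need 0.5 × 110600 × 10⁻ᴺ ≤ 0.30 → 10⁻ᴺ ≤ 5.425e-06, so N ≥ 5.27.
N = 5 would give 0.553 m (too coarse); N = 6 gives 0.0553 m ≤ 0.30 m.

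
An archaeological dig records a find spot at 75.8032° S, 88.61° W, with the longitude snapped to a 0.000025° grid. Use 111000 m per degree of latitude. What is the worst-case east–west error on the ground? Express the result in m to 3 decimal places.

0.340 m

With a 0.000025° grid the true value lies within half a step, ±0.000025°/2 = ±1.25e-05°, of the stored one.
One degree of longitude at 75.8032° is 111000 × cos 75.8032° ≈ 111000 × 0.2453 = 27223.1 m.
Maximum E–W displacement: 1.25e-05 × 27223.1 = 0.340289 m.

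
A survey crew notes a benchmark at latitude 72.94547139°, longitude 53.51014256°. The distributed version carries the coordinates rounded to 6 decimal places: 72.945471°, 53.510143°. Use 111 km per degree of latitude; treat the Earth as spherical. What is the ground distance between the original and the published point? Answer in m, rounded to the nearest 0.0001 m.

Δlat = 72.94547139 − 72.945471 = +0.00000039°; Δlon = 53.51014256 − 53.510143 = -0.00000044°.
N–S: 0.00000039° × 111000 m/° = 0.04329 m.
East–west at this latitude: -0.00000044° × 111000 × cos 72.9455° ≈ -0.00000044 × 32554.3 = -0.0143239 m.
Distance: √(0.04329² + 0.0143239²) ≈ 0.0455982 m.

0.0456 m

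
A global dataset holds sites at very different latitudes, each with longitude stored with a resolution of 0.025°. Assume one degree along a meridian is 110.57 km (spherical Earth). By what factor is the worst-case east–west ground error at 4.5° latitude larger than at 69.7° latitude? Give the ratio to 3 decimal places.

With a 0.025° grid the true value lies within half a step, ±0.025°/2 = ±0.0125°, of the stored one.
Error at 4.5° = 0.0125° × 110570 × cos 4.5° ≈ 1382.1 × 0.9969 = 1377.9 m.
At 69.7°: 0.0125° × 110570 × cos 69.7° = 0.0125 × 110570 × 0.3469 ≈ 479.51 m.
The ratio reduces to cos 4.5° / cos 69.7° = 0.9969/0.3469 ≈ 2.8735.

2.873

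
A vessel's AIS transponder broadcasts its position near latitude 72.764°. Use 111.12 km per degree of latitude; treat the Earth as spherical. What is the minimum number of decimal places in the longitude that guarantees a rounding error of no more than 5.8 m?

At 72.764° one degree of longitude covers 111120 × cos 72.764° ≈ 111120 × 0.2963 ≈ 32925.8 m.
Rounding to N decimal places gives at most 0.5 × 10⁻ᴺ degrees of error, i.e. 0.5 × 10⁻ᴺ × 32925.8 m.
Need 0.5 × 32925.8 × 10⁻ᴺ ≤ 5.8 → 10⁻ᴺ ≤ 3.523e-04, so N ≥ 3.45.
So 4 decimal places suffice (1.65 m); 3 would allow up to 16.5 m.

4 decimal places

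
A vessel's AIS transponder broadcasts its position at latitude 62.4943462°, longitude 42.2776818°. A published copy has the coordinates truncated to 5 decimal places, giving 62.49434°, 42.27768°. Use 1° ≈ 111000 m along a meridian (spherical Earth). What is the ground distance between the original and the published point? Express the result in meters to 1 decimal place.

0.7 meters

Δlat = 62.4943462 − 62.49434 = +0.0000062°; Δlon = 42.2776818 − 42.27768 = +0.0000018°.
North–south shift: 0.0000062 × 111000 = 0.6882 m.
East–west at this latitude: 0.0000018° × 111000 × cos 62.4943° ≈ 0.0000018 × 51263.8 = 0.0922749 m.
Hypotenuse of the two orthogonal shifts: √(0.6882² + 0.0922749²) = 0.694359 m.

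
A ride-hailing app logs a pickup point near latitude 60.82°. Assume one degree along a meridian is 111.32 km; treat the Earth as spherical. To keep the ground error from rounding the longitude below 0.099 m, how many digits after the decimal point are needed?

At 60.82° one degree of longitude covers 111320 × cos 60.82° ≈ 111320 × 0.4876 ≈ 54274.6 m.
With N decimal places the half-ulp bound is 0.5·10⁻ᴺ°, or 0.5·10⁻ᴺ × 54274.6 m on the ground.
Need 0.5 × 54274.6 × 10⁻ᴺ ≤ 0.099 → 10⁻ᴺ ≤ 3.648e-06, so N ≥ 5.44.
So 6 decimal places suffice (0.0271 m); 5 would allow up to 0.271 m.

6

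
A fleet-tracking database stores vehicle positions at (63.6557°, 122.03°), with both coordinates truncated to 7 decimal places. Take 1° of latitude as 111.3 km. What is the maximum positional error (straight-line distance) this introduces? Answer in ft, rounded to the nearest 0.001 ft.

0.040 ft

Truncating at 7 decimal places can drop up to a full unit in the last place, so each coordinate may be off by as much as 1e-07°.
North–south component: 1e-07° × 111300 = 0.01113 m.
E–W at 63.6557°: 1e-07° × 111300 × cos 63.6557° = 1e-07 × 111300 × 0.4438 ≈ 0.0049391 m.
The two errors are perpendicular, so the maximum displacement is √(0.01113² + 0.0049391²) ≈ 0.0121767 m.
Converting: 0.0121767 m × 3.2808 ft/m ≈ 0.03995 ft.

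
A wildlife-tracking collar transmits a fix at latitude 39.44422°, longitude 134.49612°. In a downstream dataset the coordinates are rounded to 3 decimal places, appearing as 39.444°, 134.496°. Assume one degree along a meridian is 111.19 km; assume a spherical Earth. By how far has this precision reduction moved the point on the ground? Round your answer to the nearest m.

The latitude changed by +0.00022° and the longitude by +0.00012°.
N–S: 0.00022° × 111190 m/° = 24.4618 m.
E–W at 39.444°: 0.00012° × 111190 × cos 39.444° = 0.00012 × 111190 × 0.7722 ≈ 10.3039 m.
Combined displacement = (24.4618² + 10.3039²)^½ ≈ 26.5434 m.

27 m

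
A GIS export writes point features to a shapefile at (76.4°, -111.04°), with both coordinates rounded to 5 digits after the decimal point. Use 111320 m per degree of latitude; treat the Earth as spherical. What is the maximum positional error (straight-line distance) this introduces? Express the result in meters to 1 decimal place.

Rounding to 5 decimal places leaves each coordinate within ±5e-06° of the true value.
N–S: 5e-06° × 111320 m/° = 0.5566 m.
East–west component at 76.4°: 5e-06° × 111320 × cos 76.4° ≈ 5e-06 × 26176 ≈ 0.13088 m.
Combining orthogonally: (0.5566² + 0.13088²)^½ ≈ 0.571781 m.

0.6 meters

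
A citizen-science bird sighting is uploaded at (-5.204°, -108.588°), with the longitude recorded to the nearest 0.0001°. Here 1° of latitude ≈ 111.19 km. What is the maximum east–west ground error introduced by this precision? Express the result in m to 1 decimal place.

Rounding to 4 decimal places leaves the longitude within ±5e-05° of the true value.
At latitude 5.204° a degree of longitude spans 111190 m × cos 5.204° = 111190 × 0.9959 ≈ 110732 m.
Maximum E–W displacement: 5e-05 × 110732 = 5.53658 m.

5.5 m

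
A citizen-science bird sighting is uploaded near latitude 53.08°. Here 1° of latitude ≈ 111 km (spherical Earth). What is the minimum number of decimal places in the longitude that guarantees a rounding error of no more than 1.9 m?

At 53.08° one degree of longitude covers 111000 × cos 53.08° ≈ 111000 × 0.6007 ≈ 66677.6 m.
Rounding to N decimal places gives at most 0.5 × 10⁻ᴺ degrees of error, i.e. 0.5 × 10⁻ᴺ × 66677.6 m.
Need 0.5 × 66677.6 × 10⁻ᴺ ≤ 1.9 → 10⁻ᴺ ≤ 5.699e-05, so N ≥ 4.24.
At 4 places the error can reach 3.33 m, but 5 places keeps it to 0.333 m.

5 decimal places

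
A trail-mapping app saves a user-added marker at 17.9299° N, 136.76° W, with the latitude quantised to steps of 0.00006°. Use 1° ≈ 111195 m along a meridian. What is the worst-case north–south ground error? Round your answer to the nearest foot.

11 feet

With a 0.00006° grid the true value lies within half a step, ±0.00006°/2 = ±3e-05°, of the stored one.
Along the meridian that is 3e-05° × 111195 m/° = 3.33585 m.
In feet: 3.33585 m ÷ 0.3048 ≈ 10.944 ft.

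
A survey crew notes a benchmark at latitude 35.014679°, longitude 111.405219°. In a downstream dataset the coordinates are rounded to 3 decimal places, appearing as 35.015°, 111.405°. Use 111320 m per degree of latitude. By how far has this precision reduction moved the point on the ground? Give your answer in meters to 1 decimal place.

40.9 meters

Δlat = 35.014679 − 35.015 = -0.000321°; Δlon = 111.405219 − 111.405 = +0.000219°.
North–south shift: -0.000321 × 111320 = -35.7337 m.
East–west at this latitude: 0.000219° × 111320 × cos 35.015° ≈ 0.000219 × 91171.3 = 19.9665 m.
Hypotenuse of the two orthogonal shifts: √(35.7337² + 19.9665²) = 40.9336 m.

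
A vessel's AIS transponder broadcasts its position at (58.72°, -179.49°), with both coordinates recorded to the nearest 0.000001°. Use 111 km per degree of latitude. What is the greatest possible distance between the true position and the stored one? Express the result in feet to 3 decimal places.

0.205 feet

Rounding to 6 decimal places leaves each coordinate within ±5e-07° of the true value.
North–south component: 5e-07° × 111000 = 0.0555 m.
E–W at 58.72°: 5e-07° × 111000 × cos 58.72° = 5e-07 × 111000 × 0.5192 ≈ 0.0288168 m.
Combining orthogonally: (0.0555² + 0.0288168²)^½ ≈ 0.0625352 m.
Converting: 0.0625352 m × 3.2808 ft/m ≈ 0.20517 ft.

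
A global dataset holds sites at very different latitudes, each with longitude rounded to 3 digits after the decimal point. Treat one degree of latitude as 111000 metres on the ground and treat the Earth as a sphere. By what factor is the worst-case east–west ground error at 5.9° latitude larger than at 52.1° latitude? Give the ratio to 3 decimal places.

Rounding to 3 decimal places leaves the longitude within ±0.0005° of the true value.
Error at 5.9° = 0.0005° × 111000 × cos 5.9° ≈ 55.5 × 0.9947 = 55.206 m.
At 52.1°: 0.0005° × 111000 × cos 52.1° = 0.0005 × 111000 × 0.6143 ≈ 34.093 m.
Ratio: 55.206 / 34.093 = cos 5.9° / cos 52.1° ≈ 1.6193.

1.619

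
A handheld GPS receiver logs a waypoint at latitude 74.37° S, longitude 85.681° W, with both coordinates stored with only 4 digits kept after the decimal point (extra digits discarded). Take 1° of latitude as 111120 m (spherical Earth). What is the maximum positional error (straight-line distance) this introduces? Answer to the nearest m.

12 m

Truncating at 4 decimal places can drop up to a full unit in the last place, so each coordinate may be off by as much as 0.0001°.
Latitude error → 0.0001 × 111120 = 11.112 m along the meridian.
East–west component at 74.37°: 0.0001° × 111120 × cos 74.37° ≈ 0.0001 × 29938.4 ≈ 2.99384 m.
The two errors are perpendicular, so the maximum displacement is √(11.112² + 2.99384²) ≈ 11.5082 m.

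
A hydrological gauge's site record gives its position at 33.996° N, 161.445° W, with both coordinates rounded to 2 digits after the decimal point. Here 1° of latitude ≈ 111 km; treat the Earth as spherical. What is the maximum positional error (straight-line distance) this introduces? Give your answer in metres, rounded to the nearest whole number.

Rounding to 2 decimal places leaves each coordinate within ±0.005° of the true value.
Latitude error → 0.005 × 111000 = 555 m along the meridian.
Longitude error → 0.005 × 111000 × cos 33.996° = 0.005 × 111000 × 0.8291 ≈ 460.138 m.
Combining orthogonally: (555² + 460.138²)^½ ≈ 720.938 m.

721 metres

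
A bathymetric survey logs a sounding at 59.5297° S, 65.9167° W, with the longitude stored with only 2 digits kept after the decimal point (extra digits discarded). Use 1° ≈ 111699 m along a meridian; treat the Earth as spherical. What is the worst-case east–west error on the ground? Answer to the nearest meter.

566 meters

Truncating at 2 decimal places can drop up to a full unit in the last place, so the longitude may be off by as much as 0.01°.
Parallels shrink by cos φ, so at 59.5297° a degree of longitude is 111699 × 0.5071 ≈ 56641.6 m.
East–west error: 0.01° × 56641.6 m/° ≈ 566.416 m.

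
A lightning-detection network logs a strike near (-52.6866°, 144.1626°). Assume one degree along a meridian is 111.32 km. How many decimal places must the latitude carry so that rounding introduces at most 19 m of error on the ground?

4 decimal places

One degree of latitude covers 111320 m.
N decimal places → at most half a unit in the last place, 0.5 × 10⁻ᴺ° = 111320/2 × 10⁻ᴺ m.
Need 0.5 × 111320 × 10⁻ᴺ ≤ 19 → 10⁻ᴺ ≤ 3.414e-04, so N ≥ 3.47.
At 3 places the error can reach 55.7 m, but 4 places keeps it to 5.57 m.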